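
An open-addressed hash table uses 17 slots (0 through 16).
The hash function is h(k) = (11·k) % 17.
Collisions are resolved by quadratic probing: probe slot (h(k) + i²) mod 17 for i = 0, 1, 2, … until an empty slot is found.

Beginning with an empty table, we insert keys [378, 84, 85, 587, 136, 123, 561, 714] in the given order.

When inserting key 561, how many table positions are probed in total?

Insert 378: h=10, slot 10 empty => index 10.
Insert 84: h=6, slot 6 empty => index 6.
Insert 85: h=0, slot 0 empty => index 0.
Insert 587: h=14, slot 14 empty => index 14.
Insert 136: h=0, slot 0 occupied => index 1.
Insert 123: h=10, slot 10 occupied => index 11.
Insert 561: h=0, slots 0,1 occupied => index 4.
Insert 714: h=0, slots 0,1,4 occupied => index 9.
Table: [85, 136, ., ., 561, ., 84, ., ., 714, 378, 123, ., ., 587, ., .]

3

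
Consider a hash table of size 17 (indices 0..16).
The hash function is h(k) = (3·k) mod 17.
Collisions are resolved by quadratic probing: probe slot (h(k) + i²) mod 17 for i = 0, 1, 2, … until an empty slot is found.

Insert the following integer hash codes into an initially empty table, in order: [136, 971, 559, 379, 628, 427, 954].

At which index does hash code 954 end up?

10

136: h=0 → slot 0
971: h=6 → slot 6
559: h=11 → slot 11
379: h=15 → slot 15
628: h=14 → slot 14
427: h=6, probe 6,7 → slot 7
954: h=6, probe 6,7,10 → slot 10
Table: [136, ∅, ∅, ∅, ∅, ∅, 971, 427, ∅, ∅, 954, 559, ∅, ∅, 628, 379, ∅]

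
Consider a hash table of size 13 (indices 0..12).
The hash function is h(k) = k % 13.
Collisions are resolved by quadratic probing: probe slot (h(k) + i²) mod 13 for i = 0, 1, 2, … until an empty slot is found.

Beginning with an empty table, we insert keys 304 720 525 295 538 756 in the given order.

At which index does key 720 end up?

6

Insert 304: h=5, slot 5 empty → index 5.
Insert 720: h=5, slot 5 occupied → index 6.
Insert 525: h=5, slots 5,6 occupied → index 9.
Insert 295: h=9, slot 9 occupied → index 10.
Insert 538: h=5, slots 5,6,9 occupied → index 1.
Insert 756: h=2, slot 2 empty → index 2.
Table: [., 538, 756, ., ., 304, 720, ., ., 525, 295, ., .]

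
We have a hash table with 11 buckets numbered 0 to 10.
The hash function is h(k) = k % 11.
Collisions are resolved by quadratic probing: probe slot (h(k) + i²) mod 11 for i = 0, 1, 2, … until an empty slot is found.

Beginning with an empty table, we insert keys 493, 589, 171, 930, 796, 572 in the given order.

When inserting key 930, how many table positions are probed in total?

3

493: h=9 -> slot 9
589: h=6 -> slot 6
171: h=6, probe 6,7 -> slot 7
930: h=6, probe 6,7,10 -> slot 10
796: h=4 -> slot 4
572: h=0 -> slot 0
Table: [572, ., ., ., 796, ., 589, 171, ., 493, 930]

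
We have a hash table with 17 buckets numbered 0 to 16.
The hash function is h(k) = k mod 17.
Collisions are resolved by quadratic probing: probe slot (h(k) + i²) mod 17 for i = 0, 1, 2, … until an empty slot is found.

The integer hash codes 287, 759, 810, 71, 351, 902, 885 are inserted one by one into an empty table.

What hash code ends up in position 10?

351

287 hashes to 15; slot 15 is free => place at 15.
759 hashes to 11; slot 11 is free => place at 11.
810 hashes to 11; 11 taken => place at 12.
71 hashes to 3; slot 3 is free => place at 3.
351 hashes to 11; 11,12,15,3 taken => place at 10.
902 hashes to 1; slot 1 is free => place at 1.
885 hashes to 1; 1 taken => place at 2.
Table: [∅, 902, 885, 71, ∅, ∅, ∅, ∅, ∅, ∅, 351, 759, 810, ∅, ∅, 287, ∅]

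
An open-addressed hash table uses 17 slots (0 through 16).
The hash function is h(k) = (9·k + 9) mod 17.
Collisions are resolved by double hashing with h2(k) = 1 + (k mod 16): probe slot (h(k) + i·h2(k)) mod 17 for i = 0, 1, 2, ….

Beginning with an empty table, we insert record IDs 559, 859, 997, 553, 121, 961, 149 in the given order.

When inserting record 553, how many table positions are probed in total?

559: h=8 => slot 8
859: h=5 => slot 5
997: h=6 => slot 6
553: h=5, h2=10, probe 5,15 => slot 15
121: h=10 => slot 10
961: h=5, h2=2, probe 5,7 => slot 7
149: h=7, h2=6, probe 7,13 => slot 13
Table: [—, —, —, —, —, 859, 997, 961, 559, —, 121, —, —, 149, —, 553, —]

2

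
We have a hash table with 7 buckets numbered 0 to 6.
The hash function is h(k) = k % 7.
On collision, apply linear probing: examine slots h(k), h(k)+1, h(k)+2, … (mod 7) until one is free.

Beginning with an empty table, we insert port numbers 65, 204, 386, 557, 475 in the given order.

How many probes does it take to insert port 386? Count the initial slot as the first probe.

3

65 hashes to 2; slot 2 is free => place at 2.
204 hashes to 1; slot 1 is free => place at 1.
386 hashes to 1; 1,2 taken => place at 3.
557 hashes to 4; slot 4 is free => place at 4.
475 hashes to 6; slot 6 is free => place at 6.
Table: [∅, 204, 65, 386, 557, ∅, 475]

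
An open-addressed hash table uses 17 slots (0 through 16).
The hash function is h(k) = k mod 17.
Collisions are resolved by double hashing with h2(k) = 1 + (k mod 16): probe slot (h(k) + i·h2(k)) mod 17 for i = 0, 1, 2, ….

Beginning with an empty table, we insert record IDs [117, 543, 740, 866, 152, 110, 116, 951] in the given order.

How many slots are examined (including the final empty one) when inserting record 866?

2

117: h=15 => slot 15
543: h=16 => slot 16
740: h=9 => slot 9
866: h=16, h2=3, probe 16,2 => slot 2
152: h=16, h2=9, probe 16,8 => slot 8
110: h=8, h2=15, probe 8,6 => slot 6
116: h=14 => slot 14
951: h=16, h2=8, probe 16,7 => slot 7
Table: [., ., 866, ., ., ., 110, 951, 152, 740, ., ., ., ., 116, 117, 543]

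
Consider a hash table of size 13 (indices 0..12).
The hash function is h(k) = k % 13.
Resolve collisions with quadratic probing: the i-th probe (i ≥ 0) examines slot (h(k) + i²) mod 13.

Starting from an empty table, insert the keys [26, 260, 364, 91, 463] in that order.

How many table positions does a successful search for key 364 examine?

3

26: h=0 -> slot 0
260: h=0, probe 0,1 -> slot 1
364: h=0, probe 0,1,4 -> slot 4
91: h=0, probe 0,1,4,9 -> slot 9
463: h=8 -> slot 8
Table: [26, 260, —, —, 364, —, —, —, 463, 91, —, —, —]
Lookup 364: h=0, probe 0,1,4 → found at 4.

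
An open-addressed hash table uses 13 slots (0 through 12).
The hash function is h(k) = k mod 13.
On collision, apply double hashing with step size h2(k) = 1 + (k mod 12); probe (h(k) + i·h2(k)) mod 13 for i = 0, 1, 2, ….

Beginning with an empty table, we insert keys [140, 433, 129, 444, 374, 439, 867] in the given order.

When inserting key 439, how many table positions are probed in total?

140: h=10 -> slot 10
433: h=4 -> slot 4
129: h=12 -> slot 12
444: h=2 -> slot 2
374: h=10, h2=3, probe 10,0 -> slot 0
439: h=10, h2=8, probe 10,5 -> slot 5
867: h=9 -> slot 9
Table: [374, —, 444, —, 433, 439, —, —, —, 867, 140, —, 129]

2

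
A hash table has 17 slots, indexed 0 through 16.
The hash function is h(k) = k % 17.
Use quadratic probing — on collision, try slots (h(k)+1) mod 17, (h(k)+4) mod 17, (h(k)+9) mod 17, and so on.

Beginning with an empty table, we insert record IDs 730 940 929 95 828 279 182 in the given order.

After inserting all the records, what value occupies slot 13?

730: h=16 → slot 16
940: h=5 → slot 5
929: h=11 → slot 11
95: h=10 → slot 10
828: h=12 → slot 12
279: h=7 → slot 7
182: h=12, probe 12,13 → slot 13
Table: [∅, ∅, ∅, ∅, ∅, 940, ∅, 279, ∅, ∅, 95, 929, 828, 182, ∅, ∅, 730]

182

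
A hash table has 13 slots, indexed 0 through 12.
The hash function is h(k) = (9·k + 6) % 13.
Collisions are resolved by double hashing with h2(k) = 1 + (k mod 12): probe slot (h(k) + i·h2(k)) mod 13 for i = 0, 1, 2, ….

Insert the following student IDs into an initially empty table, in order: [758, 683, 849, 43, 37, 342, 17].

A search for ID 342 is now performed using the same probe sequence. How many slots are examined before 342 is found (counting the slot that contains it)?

Insert 758: h=3, slot 3 empty -> index 3.
Insert 683: h=4, slot 4 empty -> index 4.
Insert 849: h=3, h2=10, slot 3 occupied -> index 0.
Insert 43: h=3, h2=8, slot 3 occupied -> index 11.
Insert 37: h=1, slot 1 empty -> index 1.
Insert 342: h=3, h2=7, slot 3 occupied -> index 10.
Insert 17: h=3, h2=6, slot 3 occupied -> index 9.
Table: [849, 37, _, 758, 683, _, _, _, _, 17, 342, 43, _]
Lookup 342: h=3, h2=7, probe 3,10 → found at 10.

2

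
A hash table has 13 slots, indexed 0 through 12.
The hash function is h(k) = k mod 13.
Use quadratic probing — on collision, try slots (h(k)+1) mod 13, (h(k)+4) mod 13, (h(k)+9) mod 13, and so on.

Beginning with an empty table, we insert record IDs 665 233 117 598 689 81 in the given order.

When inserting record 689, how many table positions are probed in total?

665: h=2 => slot 2
233: h=12 => slot 12
117: h=0 => slot 0
598: h=0, probe 0,1 => slot 1
689: h=0, probe 0,1,4 => slot 4
81: h=3 => slot 3
Table: [117, 598, 665, 81, 689, -, -, -, -, -, -, -, 233]

3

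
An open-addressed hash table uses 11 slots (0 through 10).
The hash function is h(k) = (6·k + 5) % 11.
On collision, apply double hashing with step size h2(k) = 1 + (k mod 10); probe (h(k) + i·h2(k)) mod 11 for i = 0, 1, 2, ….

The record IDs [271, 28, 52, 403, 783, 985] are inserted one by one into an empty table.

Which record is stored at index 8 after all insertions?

271: h=3 => slot 3
28: h=8 => slot 8
52: h=9 => slot 9
403: h=3, h2=4, probe 3,7 => slot 7
783: h=6 => slot 6
985: h=8, h2=6, probe 8,3,9,4 => slot 4
Table: [∅, ∅, ∅, 271, 985, ∅, 783, 403, 28, 52, ∅]

28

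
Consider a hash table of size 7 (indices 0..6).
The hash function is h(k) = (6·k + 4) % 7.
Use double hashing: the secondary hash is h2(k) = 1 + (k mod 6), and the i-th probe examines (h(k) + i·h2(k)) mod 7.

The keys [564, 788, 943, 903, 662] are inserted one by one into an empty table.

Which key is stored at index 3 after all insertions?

788

564 hashes to 0; slot 0 is free → place at 0.
788 hashes to 0, h2=3; 0 taken → place at 3.
943 hashes to 6; slot 6 is free → place at 6.
903 hashes to 4; slot 4 is free → place at 4.
662 hashes to 0, h2=3; 0,3,6 taken → place at 2.
Table: [564, ., 662, 788, 903, ., 943]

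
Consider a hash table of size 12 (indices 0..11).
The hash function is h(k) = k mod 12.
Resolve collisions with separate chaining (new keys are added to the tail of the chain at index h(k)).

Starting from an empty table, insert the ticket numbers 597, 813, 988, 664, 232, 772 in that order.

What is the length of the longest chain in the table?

597 → bucket 9
813 → bucket 9 (collision)
988 → bucket 4
664 → bucket 4 (collision)
232 → bucket 4 (collision)
772 → bucket 4 (collision)
Final buckets:
0: ∅
1: ∅
2: ∅
3: ∅
4: 988 -> 664 -> 232 -> 772
5: ∅
6: ∅
7: ∅
8: ∅
9: 597 -> 813
10: ∅
11: ∅

4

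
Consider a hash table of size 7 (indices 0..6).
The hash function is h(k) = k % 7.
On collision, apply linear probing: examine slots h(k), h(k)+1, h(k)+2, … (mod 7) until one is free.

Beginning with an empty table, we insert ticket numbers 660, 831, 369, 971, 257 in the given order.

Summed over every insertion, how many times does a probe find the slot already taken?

6

Insert 660: h=2, slot 2 empty -> index 2.
Insert 831: h=5, slot 5 empty -> index 5.
Insert 369: h=5, slot 5 occupied -> index 6.
Insert 971: h=5, slots 5,6 occupied -> index 0.
Insert 257: h=5, slots 5,6,0 occupied -> index 1.
Table: [971, 257, 660, ∅, ∅, 831, 369]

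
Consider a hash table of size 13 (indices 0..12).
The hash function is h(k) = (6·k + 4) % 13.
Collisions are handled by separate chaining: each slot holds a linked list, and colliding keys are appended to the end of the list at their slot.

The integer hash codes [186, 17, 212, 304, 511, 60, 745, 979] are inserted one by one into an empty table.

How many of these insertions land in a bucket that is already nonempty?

5

186 → bucket 2
17 → bucket 2 (collision)
212 → bucket 2 (collision)
304 → bucket 8
511 → bucket 2 (collision)
60 → bucket 0
745 → bucket 2 (collision)
979 → bucket 2 (collision)
Final buckets:
0: 60
1: -
2: 186 -> 17 -> 212 -> 511 -> 745 -> 979
3: -
4: -
5: -
6: -
7: -
8: 304
9: -
10: -
11: -
12: -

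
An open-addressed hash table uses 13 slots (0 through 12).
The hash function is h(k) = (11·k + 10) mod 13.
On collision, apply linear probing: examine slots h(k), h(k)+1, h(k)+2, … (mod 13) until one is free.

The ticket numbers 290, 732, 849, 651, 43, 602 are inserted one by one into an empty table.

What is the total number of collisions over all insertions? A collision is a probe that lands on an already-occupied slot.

290: h=2 → slot 2
732: h=2, probe 2,3 → slot 3
849: h=2, probe 2,3,4 → slot 4
651: h=8 → slot 8
43: h=2, probe 2,3,4,5 → slot 5
602: h=2, probe 2,3,4,5,6 → slot 6
Table: [., ., 290, 732, 849, 43, 602, ., 651, ., ., ., .]

10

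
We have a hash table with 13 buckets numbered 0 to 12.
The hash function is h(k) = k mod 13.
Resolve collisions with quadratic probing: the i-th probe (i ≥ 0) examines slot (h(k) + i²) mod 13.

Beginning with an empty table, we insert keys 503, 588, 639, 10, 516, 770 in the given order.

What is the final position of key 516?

0

503 hashes to 9; slot 9 is free => place at 9.
588 hashes to 3; slot 3 is free => place at 3.
639 hashes to 2; slot 2 is free => place at 2.
10 hashes to 10; slot 10 is free => place at 10.
516 hashes to 9; 9,10 taken => place at 0.
770 hashes to 3; 3 taken => place at 4.
Table: [516, -, 639, 588, 770, -, -, -, -, 503, 10, -, -]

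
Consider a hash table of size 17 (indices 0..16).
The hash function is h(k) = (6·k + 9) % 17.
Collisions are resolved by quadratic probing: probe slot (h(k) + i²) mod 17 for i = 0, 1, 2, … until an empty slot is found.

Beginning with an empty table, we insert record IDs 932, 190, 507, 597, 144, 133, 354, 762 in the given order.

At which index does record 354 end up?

Insert 932: h=8, slot 8 empty → index 8.
Insert 190: h=10, slot 10 empty → index 10.
Insert 507: h=8, slot 8 occupied → index 9.
Insert 597: h=4, slot 4 empty → index 4.
Insert 144: h=6, slot 6 empty → index 6.
Insert 133: h=8, slots 8,9 occupied → index 12.
Insert 354: h=8, slots 8,9,12 occupied → index 0.
Insert 762: h=8, slots 8,9,12,0 occupied → index 7.
Table: [354, ., ., ., 597, ., 144, 762, 932, 507, 190, ., 133, ., ., ., .]

0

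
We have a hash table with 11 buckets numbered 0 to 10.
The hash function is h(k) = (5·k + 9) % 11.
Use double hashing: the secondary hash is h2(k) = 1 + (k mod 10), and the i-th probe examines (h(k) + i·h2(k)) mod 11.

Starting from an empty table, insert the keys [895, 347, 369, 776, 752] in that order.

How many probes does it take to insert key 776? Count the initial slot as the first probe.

2

895: h=7 → slot 7
347: h=6 → slot 6
369: h=6, h2=10, probe 6,5 → slot 5
776: h=6, h2=7, probe 6,2 → slot 2
752: h=7, h2=3, probe 7,10 → slot 10
Table: [—, —, 776, —, —, 369, 347, 895, —, —, 752]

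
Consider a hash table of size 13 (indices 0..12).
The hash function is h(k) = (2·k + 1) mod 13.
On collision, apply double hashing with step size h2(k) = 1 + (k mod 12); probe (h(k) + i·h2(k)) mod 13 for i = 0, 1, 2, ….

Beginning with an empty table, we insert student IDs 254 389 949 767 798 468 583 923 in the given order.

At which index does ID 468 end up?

254 hashes to 2; slot 2 is free => place at 2.
389 hashes to 12; slot 12 is free => place at 12.
949 hashes to 1; slot 1 is free => place at 1.
767 hashes to 1, h2=12; 1 taken => place at 0.
798 hashes to 11; slot 11 is free => place at 11.
468 hashes to 1, h2=1; 1,2 taken => place at 3.
583 hashes to 10; slot 10 is free => place at 10.
923 hashes to 1, h2=12; 1,0,12,11,10 taken => place at 9.
Table: [767, 949, 254, 468, ., ., ., ., ., 923, 583, 798, 389]

3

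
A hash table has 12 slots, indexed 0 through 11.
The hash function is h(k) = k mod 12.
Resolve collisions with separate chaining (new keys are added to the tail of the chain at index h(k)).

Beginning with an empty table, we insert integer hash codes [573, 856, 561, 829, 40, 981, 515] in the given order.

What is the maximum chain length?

3

573 -> bucket 9
856 -> bucket 4
561 -> bucket 9 (collision)
829 -> bucket 1
40 -> bucket 4 (collision)
981 -> bucket 9 (collision)
515 -> bucket 11
Final buckets:
0: _
1: 829
2: _
3: _
4: 856 -> 40
5: _
6: _
7: _
8: _
9: 573 -> 561 -> 981
10: _
11: 515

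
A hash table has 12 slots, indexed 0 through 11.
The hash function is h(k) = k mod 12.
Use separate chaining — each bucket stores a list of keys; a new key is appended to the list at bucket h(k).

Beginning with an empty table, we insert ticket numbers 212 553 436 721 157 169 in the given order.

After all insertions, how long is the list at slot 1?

4

Insert 212: h=8, bucket 8 empty → new chain.
Insert 553: h=1, bucket 1 empty → new chain.
Insert 436: h=4, bucket 4 empty → new chain.
Insert 721: h=1, bucket 1 nonempty → append to chain.
Insert 157: h=1, bucket 1 nonempty → append to chain.
Insert 169: h=1, bucket 1 nonempty → append to chain.
Final buckets:
0: _
1: 553 -> 721 -> 157 -> 169
2: _
3: _
4: 436
5: _
6: _
7: _
8: 212
9: _
10: _
11: _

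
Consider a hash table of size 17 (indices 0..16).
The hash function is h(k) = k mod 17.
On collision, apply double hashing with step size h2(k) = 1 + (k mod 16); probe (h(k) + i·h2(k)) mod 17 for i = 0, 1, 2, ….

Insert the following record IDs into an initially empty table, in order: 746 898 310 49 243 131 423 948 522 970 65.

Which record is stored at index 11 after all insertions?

522

Insert 746: h=15, slot 15 empty => index 15.
Insert 898: h=14, slot 14 empty => index 14.
Insert 310: h=4, slot 4 empty => index 4.
Insert 49: h=15, h2=2, slot 15 occupied => index 0.
Insert 243: h=5, slot 5 empty => index 5.
Insert 131: h=12, slot 12 empty => index 12.
Insert 423: h=15, h2=8, slot 15 occupied => index 6.
Insert 948: h=13, slot 13 empty => index 13.
Insert 522: h=12, h2=11, slots 12,6,0 occupied => index 11.
Insert 970: h=1, slot 1 empty => index 1.
Insert 65: h=14, h2=2, slot 14 occupied => index 16.
Table: [49, 970, _, _, 310, 243, 423, _, _, _, _, 522, 131, 948, 898, 746, 65]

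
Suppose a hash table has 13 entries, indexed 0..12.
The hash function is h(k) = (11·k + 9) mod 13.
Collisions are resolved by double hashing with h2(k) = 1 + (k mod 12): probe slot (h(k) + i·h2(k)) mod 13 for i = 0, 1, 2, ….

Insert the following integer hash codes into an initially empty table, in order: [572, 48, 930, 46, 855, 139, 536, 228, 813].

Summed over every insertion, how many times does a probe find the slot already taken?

572 hashes to 9; slot 9 is free → place at 9.
48 hashes to 4; slot 4 is free → place at 4.
930 hashes to 8; slot 8 is free → place at 8.
46 hashes to 8, h2=11; 8 taken → place at 6.
855 hashes to 2; slot 2 is free → place at 2.
139 hashes to 4, h2=8; 4 taken → place at 12.
536 hashes to 3; slot 3 is free → place at 3.
228 hashes to 8, h2=1; 8,9 taken → place at 10.
813 hashes to 8, h2=10; 8 taken → place at 5.
Table: [∅, ∅, 855, 536, 48, 813, 46, ∅, 930, 572, 228, ∅, 139]

5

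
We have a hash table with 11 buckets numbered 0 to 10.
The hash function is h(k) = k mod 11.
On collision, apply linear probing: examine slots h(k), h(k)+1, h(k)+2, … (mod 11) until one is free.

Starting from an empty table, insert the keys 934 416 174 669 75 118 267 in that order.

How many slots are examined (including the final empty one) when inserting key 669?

4

Insert 934: h=10, slot 10 empty → index 10.
Insert 416: h=9, slot 9 empty → index 9.
Insert 174: h=9, slots 9,10 occupied → index 0.
Insert 669: h=9, slots 9,10,0 occupied → index 1.
Insert 75: h=9, slots 9,10,0,1 occupied → index 2.
Insert 118: h=8, slot 8 empty → index 8.
Insert 267: h=3, slot 3 empty → index 3.
Table: [174, 669, 75, 267, ., ., ., ., 118, 416, 934]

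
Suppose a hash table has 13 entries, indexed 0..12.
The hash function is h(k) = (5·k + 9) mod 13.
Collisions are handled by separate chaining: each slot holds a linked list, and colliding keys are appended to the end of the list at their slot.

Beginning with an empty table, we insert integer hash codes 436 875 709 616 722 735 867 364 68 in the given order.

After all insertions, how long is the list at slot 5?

4

Insert 436: h=5, bucket 5 empty -> new chain.
Insert 875: h=3, bucket 3 empty -> new chain.
Insert 709: h=5, bucket 5 nonempty -> append to chain.
Insert 616: h=8, bucket 8 empty -> new chain.
Insert 722: h=5, bucket 5 nonempty -> append to chain.
Insert 735: h=5, bucket 5 nonempty -> append to chain.
Insert 867: h=2, bucket 2 empty -> new chain.
Insert 364: h=9, bucket 9 empty -> new chain.
Insert 68: h=11, bucket 11 empty -> new chain.
Final buckets:
0: ∅
1: ∅
2: 867
3: 875
4: ∅
5: 436 -> 709 -> 722 -> 735
6: ∅
7: ∅
8: 616
9: 364
10: ∅
11: 68
12: ∅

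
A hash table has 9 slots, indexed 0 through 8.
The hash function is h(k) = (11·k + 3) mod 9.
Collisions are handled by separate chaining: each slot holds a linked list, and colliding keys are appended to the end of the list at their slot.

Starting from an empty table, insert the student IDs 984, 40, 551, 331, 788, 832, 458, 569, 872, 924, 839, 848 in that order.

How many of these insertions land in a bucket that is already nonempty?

5

Insert 984: h=0, bucket 0 empty → new chain.
Insert 40: h=2, bucket 2 empty → new chain.
Insert 551: h=7, bucket 7 empty → new chain.
Insert 331: h=8, bucket 8 empty → new chain.
Insert 788: h=4, bucket 4 empty → new chain.
Insert 832: h=2, bucket 2 nonempty → append to chain.
Insert 458: h=1, bucket 1 empty → new chain.
Insert 569: h=7, bucket 7 nonempty → append to chain.
Insert 872: h=1, bucket 1 nonempty → append to chain.
Insert 924: h=6, bucket 6 empty → new chain.
Insert 839: h=7, bucket 7 nonempty → append to chain.
Insert 848: h=7, bucket 7 nonempty → append to chain.
Final buckets:
0: 984
1: 458 -> 872
2: 40 -> 832
3: -
4: 788
5: -
6: 924
7: 551 -> 569 -> 839 -> 848
8: 331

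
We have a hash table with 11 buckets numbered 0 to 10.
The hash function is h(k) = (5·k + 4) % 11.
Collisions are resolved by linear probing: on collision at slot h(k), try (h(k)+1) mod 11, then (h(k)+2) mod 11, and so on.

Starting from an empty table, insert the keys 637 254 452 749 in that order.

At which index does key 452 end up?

0

637 hashes to 10; slot 10 is free → place at 10.
254 hashes to 9; slot 9 is free → place at 9.
452 hashes to 9; 9,10 taken → place at 0.
749 hashes to 9; 9,10,0 taken → place at 1.
Table: [452, 749, _, _, _, _, _, _, _, 254, 637]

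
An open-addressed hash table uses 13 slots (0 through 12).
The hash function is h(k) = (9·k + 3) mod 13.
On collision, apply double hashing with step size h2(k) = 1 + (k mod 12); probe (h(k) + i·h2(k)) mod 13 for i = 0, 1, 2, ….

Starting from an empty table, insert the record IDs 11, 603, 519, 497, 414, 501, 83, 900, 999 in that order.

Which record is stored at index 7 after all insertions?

11: h=11 => slot 11
603: h=9 => slot 9
519: h=7 => slot 7
497: h=4 => slot 4
414: h=11, h2=7, probe 11,5 => slot 5
501: h=1 => slot 1
83: h=9, h2=12, probe 9,8 => slot 8
900: h=4, h2=1, probe 4,5,6 => slot 6
999: h=11, h2=4, probe 11,2 => slot 2
Table: [., 501, 999, ., 497, 414, 900, 519, 83, 603, ., 11, .]

519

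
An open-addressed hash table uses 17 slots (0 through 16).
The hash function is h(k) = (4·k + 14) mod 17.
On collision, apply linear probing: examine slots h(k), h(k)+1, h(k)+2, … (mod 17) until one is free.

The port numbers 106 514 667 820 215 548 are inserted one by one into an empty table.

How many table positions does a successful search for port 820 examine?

106 hashes to 13; slot 13 is free -> place at 13.
514 hashes to 13; 13 taken -> place at 14.
667 hashes to 13; 13,14 taken -> place at 15.
820 hashes to 13; 13,14,15 taken -> place at 16.
215 hashes to 7; slot 7 is free -> place at 7.
548 hashes to 13; 13,14,15,16 taken -> place at 0.
Table: [548, ., ., ., ., ., ., 215, ., ., ., ., ., 106, 514, 667, 820]
Lookup 820: h=13, probe 13,14,15,16 → found at 16.

4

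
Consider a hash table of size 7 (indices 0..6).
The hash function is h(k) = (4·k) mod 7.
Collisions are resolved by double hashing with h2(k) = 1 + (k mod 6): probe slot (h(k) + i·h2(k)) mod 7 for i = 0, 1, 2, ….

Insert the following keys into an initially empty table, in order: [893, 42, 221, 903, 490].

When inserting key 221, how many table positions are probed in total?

2

893: h=2 -> slot 2
42: h=0 -> slot 0
221: h=2, h2=6, probe 2,1 -> slot 1
903: h=0, h2=4, probe 0,4 -> slot 4
490: h=0, h2=5, probe 0,5 -> slot 5
Table: [42, 221, 893, _, 903, 490, _]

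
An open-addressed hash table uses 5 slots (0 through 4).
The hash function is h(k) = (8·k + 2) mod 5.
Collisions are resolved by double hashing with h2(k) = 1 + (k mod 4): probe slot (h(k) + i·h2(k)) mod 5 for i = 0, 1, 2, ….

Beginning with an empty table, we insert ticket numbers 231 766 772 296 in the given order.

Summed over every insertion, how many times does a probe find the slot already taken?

231 hashes to 0; slot 0 is free -> place at 0.
766 hashes to 0, h2=3; 0 taken -> place at 3.
772 hashes to 3, h2=1; 3 taken -> place at 4.
296 hashes to 0, h2=1; 0 taken -> place at 1.
Table: [231, 296, —, 766, 772]

3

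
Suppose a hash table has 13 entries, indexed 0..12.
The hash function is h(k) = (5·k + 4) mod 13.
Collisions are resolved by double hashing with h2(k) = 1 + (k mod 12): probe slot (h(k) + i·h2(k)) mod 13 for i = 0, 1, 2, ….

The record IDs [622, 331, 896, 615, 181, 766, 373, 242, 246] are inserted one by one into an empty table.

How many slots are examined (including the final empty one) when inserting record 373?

622 hashes to 7; slot 7 is free -> place at 7.
331 hashes to 8; slot 8 is free -> place at 8.
896 hashes to 12; slot 12 is free -> place at 12.
615 hashes to 11; slot 11 is free -> place at 11.
181 hashes to 12, h2=2; 12 taken -> place at 1.
766 hashes to 12, h2=11; 12 taken -> place at 10.
373 hashes to 10, h2=2; 10,12,1 taken -> place at 3.
242 hashes to 5; slot 5 is free -> place at 5.
246 hashes to 12, h2=7; 12 taken -> place at 6.
Table: [_, 181, _, 373, _, 242, 246, 622, 331, _, 766, 615, 896]

4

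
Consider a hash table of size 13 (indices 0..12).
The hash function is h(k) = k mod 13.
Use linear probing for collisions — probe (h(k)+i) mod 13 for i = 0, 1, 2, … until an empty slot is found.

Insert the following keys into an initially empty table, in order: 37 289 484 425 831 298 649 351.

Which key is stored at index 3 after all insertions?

37: h=11 -> slot 11
289: h=3 -> slot 3
484: h=3, probe 3,4 -> slot 4
425: h=9 -> slot 9
831: h=12 -> slot 12
298: h=12, probe 12,0 -> slot 0
649: h=12, probe 12,0,1 -> slot 1
351: h=0, probe 0,1,2 -> slot 2
Table: [298, 649, 351, 289, 484, ., ., ., ., 425, ., 37, 831]

289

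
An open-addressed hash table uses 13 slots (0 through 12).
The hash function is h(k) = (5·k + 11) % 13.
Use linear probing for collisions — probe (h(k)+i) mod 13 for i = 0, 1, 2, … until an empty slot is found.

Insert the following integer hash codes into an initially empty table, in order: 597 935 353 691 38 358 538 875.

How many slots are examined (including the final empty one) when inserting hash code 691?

597: h=6 => slot 6
935: h=6, probe 6,7 => slot 7
353: h=8 => slot 8
691: h=8, probe 8,9 => slot 9
38: h=6, probe 6,7,8,9,10 => slot 10
358: h=7, probe 7,8,9,10,11 => slot 11
538: h=10, probe 10,11,12 => slot 12
875: h=5 => slot 5
Table: [—, —, —, —, —, 875, 597, 935, 353, 691, 38, 358, 538]

2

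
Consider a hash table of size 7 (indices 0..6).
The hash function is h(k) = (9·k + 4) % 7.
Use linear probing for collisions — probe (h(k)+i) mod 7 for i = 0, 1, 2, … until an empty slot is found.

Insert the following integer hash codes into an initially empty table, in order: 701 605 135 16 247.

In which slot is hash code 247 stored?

4

701 hashes to 6; slot 6 is free → place at 6.
605 hashes to 3; slot 3 is free → place at 3.
135 hashes to 1; slot 1 is free → place at 1.
16 hashes to 1; 1 taken → place at 2.
247 hashes to 1; 1,2,3 taken → place at 4.
Table: [—, 135, 16, 605, 247, —, 701]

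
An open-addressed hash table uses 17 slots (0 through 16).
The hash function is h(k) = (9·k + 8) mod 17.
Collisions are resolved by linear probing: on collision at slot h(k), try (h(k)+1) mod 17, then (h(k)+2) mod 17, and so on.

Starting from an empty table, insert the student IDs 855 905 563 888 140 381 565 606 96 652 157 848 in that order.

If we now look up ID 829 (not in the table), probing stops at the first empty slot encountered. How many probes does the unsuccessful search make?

855: h=2 => slot 2
905: h=10 => slot 10
563: h=9 => slot 9
888: h=10, probe 10,11 => slot 11
140: h=10, probe 10,11,12 => slot 12
381: h=3 => slot 3
565: h=10, probe 10,11,12,13 => slot 13
606: h=5 => slot 5
96: h=5, probe 5,6 => slot 6
652: h=11, probe 11,12,13,14 => slot 14
157: h=10, probe 10,11,12,13,14,15 => slot 15
848: h=7 => slot 7
Table: [-, -, 855, 381, -, 606, 96, 848, -, 563, 905, 888, 140, 565, 652, 157, -]
Lookup 829: h=6, probe 6,7,8 → slot 8 empty, not found.

3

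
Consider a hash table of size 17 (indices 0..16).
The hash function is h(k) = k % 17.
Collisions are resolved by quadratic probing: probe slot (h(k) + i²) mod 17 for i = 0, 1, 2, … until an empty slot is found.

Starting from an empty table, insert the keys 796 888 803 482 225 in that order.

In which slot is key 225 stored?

8

796 hashes to 14; slot 14 is free → place at 14.
888 hashes to 4; slot 4 is free → place at 4.
803 hashes to 4; 4 taken → place at 5.
482 hashes to 6; slot 6 is free → place at 6.
225 hashes to 4; 4,5 taken → place at 8.
Table: [—, —, —, —, 888, 803, 482, —, 225, —, —, —, —, —, 796, —, —]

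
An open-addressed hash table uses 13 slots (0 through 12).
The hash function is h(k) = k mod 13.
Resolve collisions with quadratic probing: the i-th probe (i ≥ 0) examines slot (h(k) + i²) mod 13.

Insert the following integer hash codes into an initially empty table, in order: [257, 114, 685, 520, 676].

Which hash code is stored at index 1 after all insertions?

676

Insert 257: h=10, slot 10 empty => index 10.
Insert 114: h=10, slot 10 occupied => index 11.
Insert 685: h=9, slot 9 empty => index 9.
Insert 520: h=0, slot 0 empty => index 0.
Insert 676: h=0, slot 0 occupied => index 1.
Table: [520, 676, ., ., ., ., ., ., ., 685, 257, 114, .]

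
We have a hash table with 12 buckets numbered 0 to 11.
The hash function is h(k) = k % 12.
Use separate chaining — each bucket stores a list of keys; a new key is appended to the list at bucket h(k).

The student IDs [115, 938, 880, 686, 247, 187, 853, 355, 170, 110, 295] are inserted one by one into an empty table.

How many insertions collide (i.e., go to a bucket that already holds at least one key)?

115 -> bucket 7
938 -> bucket 2
880 -> bucket 4
686 -> bucket 2 (collision)
247 -> bucket 7 (collision)
187 -> bucket 7 (collision)
853 -> bucket 1
355 -> bucket 7 (collision)
170 -> bucket 2 (collision)
110 -> bucket 2 (collision)
295 -> bucket 7 (collision)
Final buckets:
0: .
1: 853
2: 938 -> 686 -> 170 -> 110
3: .
4: 880
5: .
6: .
7: 115 -> 247 -> 187 -> 355 -> 295
8: .
9: .
10: .
11: .

7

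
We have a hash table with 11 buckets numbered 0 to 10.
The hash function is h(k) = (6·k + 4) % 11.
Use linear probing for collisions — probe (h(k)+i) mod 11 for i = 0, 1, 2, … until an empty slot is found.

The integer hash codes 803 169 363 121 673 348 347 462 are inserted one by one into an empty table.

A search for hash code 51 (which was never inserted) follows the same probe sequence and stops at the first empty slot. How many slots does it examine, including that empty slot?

Insert 803: h=4, slot 4 empty → index 4.
Insert 169: h=6, slot 6 empty → index 6.
Insert 363: h=4, slot 4 occupied → index 5.
Insert 121: h=4, slots 4,5,6 occupied → index 7.
Insert 673: h=5, slots 5,6,7 occupied → index 8.
Insert 348: h=2, slot 2 empty → index 2.
Insert 347: h=7, slots 7,8 occupied → index 9.
Insert 462: h=4, slots 4,5,6,7,8,9 occupied → index 10.
Table: [., ., 348, ., 803, 363, 169, 121, 673, 347, 462]
Lookup 51: h=2, probe 2,3 → slot 3 empty, not found.

2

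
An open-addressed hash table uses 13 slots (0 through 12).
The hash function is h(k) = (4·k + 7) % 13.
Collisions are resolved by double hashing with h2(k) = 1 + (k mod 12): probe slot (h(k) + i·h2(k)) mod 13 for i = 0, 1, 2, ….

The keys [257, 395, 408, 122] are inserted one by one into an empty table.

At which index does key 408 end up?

2

Insert 257: h=8, slot 8 empty -> index 8.
Insert 395: h=1, slot 1 empty -> index 1.
Insert 408: h=1, h2=1, slot 1 occupied -> index 2.
Insert 122: h=1, h2=3, slot 1 occupied -> index 4.
Table: [—, 395, 408, —, 122, —, —, —, 257, —, —, —, —]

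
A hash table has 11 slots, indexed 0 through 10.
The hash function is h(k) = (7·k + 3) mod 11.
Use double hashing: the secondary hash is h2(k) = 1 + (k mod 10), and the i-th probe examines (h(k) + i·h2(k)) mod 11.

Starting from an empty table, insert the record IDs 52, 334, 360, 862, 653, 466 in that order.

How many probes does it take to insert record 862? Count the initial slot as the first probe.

2

52: h=4 -> slot 4
334: h=9 -> slot 9
360: h=4, h2=1, probe 4,5 -> slot 5
862: h=9, h2=3, probe 9,1 -> slot 1
653: h=9, h2=4, probe 9,2 -> slot 2
466: h=9, h2=7, probe 9,5,1,8 -> slot 8
Table: [., 862, 653, ., 52, 360, ., ., 466, 334, .]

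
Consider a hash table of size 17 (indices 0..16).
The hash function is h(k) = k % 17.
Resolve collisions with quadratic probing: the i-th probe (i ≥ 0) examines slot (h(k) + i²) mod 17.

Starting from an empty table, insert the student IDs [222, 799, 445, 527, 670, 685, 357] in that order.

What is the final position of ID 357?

222 hashes to 1; slot 1 is free -> place at 1.
799 hashes to 0; slot 0 is free -> place at 0.
445 hashes to 3; slot 3 is free -> place at 3.
527 hashes to 0; 0,1 taken -> place at 4.
670 hashes to 7; slot 7 is free -> place at 7.
685 hashes to 5; slot 5 is free -> place at 5.
357 hashes to 0; 0,1,4 taken -> place at 9.
Table: [799, 222, _, 445, 527, 685, _, 670, _, 357, _, _, _, _, _, _, _]

9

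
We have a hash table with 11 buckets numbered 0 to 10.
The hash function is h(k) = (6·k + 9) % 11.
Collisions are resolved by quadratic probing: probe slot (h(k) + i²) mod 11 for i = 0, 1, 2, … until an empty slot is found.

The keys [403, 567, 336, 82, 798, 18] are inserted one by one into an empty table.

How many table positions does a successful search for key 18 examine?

403 hashes to 7; slot 7 is free -> place at 7.
567 hashes to 1; slot 1 is free -> place at 1.
336 hashes to 1; 1 taken -> place at 2.
82 hashes to 6; slot 6 is free -> place at 6.
798 hashes to 1; 1,2 taken -> place at 5.
18 hashes to 7; 7 taken -> place at 8.
Table: [_, 567, 336, _, _, 798, 82, 403, 18, _, _]
Lookup 18: h=7, probe 7,8 → found at 8.

2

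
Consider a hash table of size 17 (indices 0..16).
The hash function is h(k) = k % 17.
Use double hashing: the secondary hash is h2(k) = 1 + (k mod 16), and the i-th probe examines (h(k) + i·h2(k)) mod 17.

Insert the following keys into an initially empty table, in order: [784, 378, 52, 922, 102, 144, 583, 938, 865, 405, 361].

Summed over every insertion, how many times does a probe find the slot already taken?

784 hashes to 2; slot 2 is free => place at 2.
378 hashes to 4; slot 4 is free => place at 4.
52 hashes to 1; slot 1 is free => place at 1.
922 hashes to 4, h2=11; 4 taken => place at 15.
102 hashes to 0; slot 0 is free => place at 0.
144 hashes to 8; slot 8 is free => place at 8.
583 hashes to 5; slot 5 is free => place at 5.
938 hashes to 3; slot 3 is free => place at 3.
865 hashes to 15, h2=2; 15,0,2,4 taken => place at 6.
405 hashes to 14; slot 14 is free => place at 14.
361 hashes to 4, h2=10; 4,14 taken => place at 7.
Table: [102, 52, 784, 938, 378, 583, 865, 361, 144, —, —, —, —, —, 405, 922, —]

7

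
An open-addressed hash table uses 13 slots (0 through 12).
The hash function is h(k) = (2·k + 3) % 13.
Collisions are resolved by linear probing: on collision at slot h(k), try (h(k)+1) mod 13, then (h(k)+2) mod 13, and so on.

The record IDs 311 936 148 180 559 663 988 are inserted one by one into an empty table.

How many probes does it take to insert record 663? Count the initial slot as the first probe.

Insert 311: h=1, slot 1 empty → index 1.
Insert 936: h=3, slot 3 empty → index 3.
Insert 148: h=0, slot 0 empty → index 0.
Insert 180: h=12, slot 12 empty → index 12.
Insert 559: h=3, slot 3 occupied → index 4.
Insert 663: h=3, slots 3,4 occupied → index 5.
Insert 988: h=3, slots 3,4,5 occupied → index 6.
Table: [148, 311, _, 936, 559, 663, 988, _, _, _, _, _, 180]

3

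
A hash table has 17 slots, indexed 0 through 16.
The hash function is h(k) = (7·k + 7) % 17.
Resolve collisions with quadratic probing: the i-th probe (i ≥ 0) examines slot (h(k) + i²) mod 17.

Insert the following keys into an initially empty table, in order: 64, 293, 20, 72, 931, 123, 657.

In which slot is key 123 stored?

5

Insert 64: h=13, slot 13 empty → index 13.
Insert 293: h=1, slot 1 empty → index 1.
Insert 20: h=11, slot 11 empty → index 11.
Insert 72: h=1, slot 1 occupied → index 2.
Insert 931: h=13, slot 13 occupied → index 14.
Insert 123: h=1, slots 1,2 occupied → index 5.
Insert 657: h=16, slot 16 empty → index 16.
Table: [., 293, 72, ., ., 123, ., ., ., ., ., 20, ., 64, 931, ., 657]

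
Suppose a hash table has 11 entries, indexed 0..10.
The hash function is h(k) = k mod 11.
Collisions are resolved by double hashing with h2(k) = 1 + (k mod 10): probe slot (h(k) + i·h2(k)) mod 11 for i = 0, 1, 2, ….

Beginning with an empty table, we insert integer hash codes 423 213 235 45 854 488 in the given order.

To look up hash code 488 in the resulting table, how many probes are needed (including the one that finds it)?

Insert 423: h=5, slot 5 empty → index 5.
Insert 213: h=4, slot 4 empty → index 4.
Insert 235: h=4, h2=6, slot 4 occupied → index 10.
Insert 45: h=1, slot 1 empty → index 1.
Insert 854: h=7, slot 7 empty → index 7.
Insert 488: h=4, h2=9, slot 4 occupied → index 2.
Table: [., 45, 488, ., 213, 423, ., 854, ., ., 235]
Lookup 488: h=4, h2=9, probe 4,2 → found at 2.

2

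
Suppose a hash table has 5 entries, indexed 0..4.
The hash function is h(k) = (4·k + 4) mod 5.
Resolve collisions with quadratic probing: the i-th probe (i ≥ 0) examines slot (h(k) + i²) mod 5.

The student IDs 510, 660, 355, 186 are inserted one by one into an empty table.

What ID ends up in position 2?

510: h=4 -> slot 4
660: h=4, probe 4,0 -> slot 0
355: h=4, probe 4,0,3 -> slot 3
186: h=3, probe 3,4,2 -> slot 2
Table: [660, ∅, 186, 355, 510]

186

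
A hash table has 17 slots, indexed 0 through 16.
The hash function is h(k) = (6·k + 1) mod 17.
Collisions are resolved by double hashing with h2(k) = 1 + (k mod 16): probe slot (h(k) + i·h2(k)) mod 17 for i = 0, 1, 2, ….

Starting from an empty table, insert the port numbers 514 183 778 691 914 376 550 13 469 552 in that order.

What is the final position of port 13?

514: h=8 -> slot 8
183: h=11 -> slot 11
778: h=11, h2=11, probe 11,5 -> slot 5
691: h=16 -> slot 16
914: h=11, h2=3, probe 11,14 -> slot 14
376: h=13 -> slot 13
550: h=3 -> slot 3
13: h=11, h2=14, probe 11,8,5,2 -> slot 2
469: h=10 -> slot 10
552: h=15 -> slot 15
Table: [∅, ∅, 13, 550, ∅, 778, ∅, ∅, 514, ∅, 469, 183, ∅, 376, 914, 552, 691]

2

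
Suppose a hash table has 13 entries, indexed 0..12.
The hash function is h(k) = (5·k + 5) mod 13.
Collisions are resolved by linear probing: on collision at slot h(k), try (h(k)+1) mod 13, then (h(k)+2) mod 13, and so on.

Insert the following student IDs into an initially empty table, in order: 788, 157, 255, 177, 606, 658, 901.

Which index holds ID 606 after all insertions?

9

Insert 788: h=6, slot 6 empty => index 6.
Insert 157: h=10, slot 10 empty => index 10.
Insert 255: h=6, slot 6 occupied => index 7.
Insert 177: h=6, slots 6,7 occupied => index 8.
Insert 606: h=6, slots 6,7,8 occupied => index 9.
Insert 658: h=6, slots 6,7,8,9,10 occupied => index 11.
Insert 901: h=12, slot 12 empty => index 12.
Table: [., ., ., ., ., ., 788, 255, 177, 606, 157, 658, 901]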